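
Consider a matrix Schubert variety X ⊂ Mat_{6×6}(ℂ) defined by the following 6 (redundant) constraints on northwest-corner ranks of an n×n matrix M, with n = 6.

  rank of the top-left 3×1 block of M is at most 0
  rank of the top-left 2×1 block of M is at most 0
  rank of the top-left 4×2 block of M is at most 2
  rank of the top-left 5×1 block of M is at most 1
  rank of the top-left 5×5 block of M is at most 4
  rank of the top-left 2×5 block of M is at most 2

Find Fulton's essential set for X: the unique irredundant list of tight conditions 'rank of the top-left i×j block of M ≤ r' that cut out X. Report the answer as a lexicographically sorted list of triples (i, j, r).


Computing R[i][j] = min implied NW-rank bound (n=6, 6 conditions):

  R[1]: 0  1  1  1  1  1
  R[2]: 0  1  2  2  2  2
  R[3]: 0  1  2  3  3  3
  R[4]: 1  2  3  4  4  4
  R[5]: 1  2  3  4  4  5
  R[6]: 1  2  3  4  5  6

second differences of R give the permutation w = (2, 3, 4, 1, 6, 5).

D(w) has 4 cells with 2 SE-corners; essential set:

[(3, 1, 0), (5, 5, 4)]


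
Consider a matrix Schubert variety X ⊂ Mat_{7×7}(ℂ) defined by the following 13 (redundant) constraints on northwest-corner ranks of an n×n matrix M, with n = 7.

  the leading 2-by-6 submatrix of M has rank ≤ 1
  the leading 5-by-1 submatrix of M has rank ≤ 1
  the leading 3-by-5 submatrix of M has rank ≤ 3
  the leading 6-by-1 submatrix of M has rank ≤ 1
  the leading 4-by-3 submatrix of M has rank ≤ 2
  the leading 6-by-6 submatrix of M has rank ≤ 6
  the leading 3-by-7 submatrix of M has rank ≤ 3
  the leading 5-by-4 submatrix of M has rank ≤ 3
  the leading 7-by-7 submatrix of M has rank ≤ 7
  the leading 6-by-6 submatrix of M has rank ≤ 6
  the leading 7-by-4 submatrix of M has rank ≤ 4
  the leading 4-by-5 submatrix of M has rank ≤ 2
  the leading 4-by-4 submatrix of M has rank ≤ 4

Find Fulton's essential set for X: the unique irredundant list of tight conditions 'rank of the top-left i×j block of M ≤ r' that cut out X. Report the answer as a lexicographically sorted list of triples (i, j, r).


Recovering R(i,j) via the rank-extension bound from the 13 conditions:

  i=1: 1  1  1  1  1  1  1
  i=2: 1  1  1  1  1  1  2
  i=3: 1  2  2  2  2  2  3
  i=4: 1  2  2  2  2  3  4
  i=5: 1  2  3  3  3  4  5
  i=6: 1  2  3  4  4  5  6
  i=7: 1  2  3  4  5  6  7

hence w(1..7) = (1, 7, 2, 6, 3, 4, 5).

Fulton essential set (2 of the 8 Rothe cells):

[(2, 6, 1), (4, 5, 2)]


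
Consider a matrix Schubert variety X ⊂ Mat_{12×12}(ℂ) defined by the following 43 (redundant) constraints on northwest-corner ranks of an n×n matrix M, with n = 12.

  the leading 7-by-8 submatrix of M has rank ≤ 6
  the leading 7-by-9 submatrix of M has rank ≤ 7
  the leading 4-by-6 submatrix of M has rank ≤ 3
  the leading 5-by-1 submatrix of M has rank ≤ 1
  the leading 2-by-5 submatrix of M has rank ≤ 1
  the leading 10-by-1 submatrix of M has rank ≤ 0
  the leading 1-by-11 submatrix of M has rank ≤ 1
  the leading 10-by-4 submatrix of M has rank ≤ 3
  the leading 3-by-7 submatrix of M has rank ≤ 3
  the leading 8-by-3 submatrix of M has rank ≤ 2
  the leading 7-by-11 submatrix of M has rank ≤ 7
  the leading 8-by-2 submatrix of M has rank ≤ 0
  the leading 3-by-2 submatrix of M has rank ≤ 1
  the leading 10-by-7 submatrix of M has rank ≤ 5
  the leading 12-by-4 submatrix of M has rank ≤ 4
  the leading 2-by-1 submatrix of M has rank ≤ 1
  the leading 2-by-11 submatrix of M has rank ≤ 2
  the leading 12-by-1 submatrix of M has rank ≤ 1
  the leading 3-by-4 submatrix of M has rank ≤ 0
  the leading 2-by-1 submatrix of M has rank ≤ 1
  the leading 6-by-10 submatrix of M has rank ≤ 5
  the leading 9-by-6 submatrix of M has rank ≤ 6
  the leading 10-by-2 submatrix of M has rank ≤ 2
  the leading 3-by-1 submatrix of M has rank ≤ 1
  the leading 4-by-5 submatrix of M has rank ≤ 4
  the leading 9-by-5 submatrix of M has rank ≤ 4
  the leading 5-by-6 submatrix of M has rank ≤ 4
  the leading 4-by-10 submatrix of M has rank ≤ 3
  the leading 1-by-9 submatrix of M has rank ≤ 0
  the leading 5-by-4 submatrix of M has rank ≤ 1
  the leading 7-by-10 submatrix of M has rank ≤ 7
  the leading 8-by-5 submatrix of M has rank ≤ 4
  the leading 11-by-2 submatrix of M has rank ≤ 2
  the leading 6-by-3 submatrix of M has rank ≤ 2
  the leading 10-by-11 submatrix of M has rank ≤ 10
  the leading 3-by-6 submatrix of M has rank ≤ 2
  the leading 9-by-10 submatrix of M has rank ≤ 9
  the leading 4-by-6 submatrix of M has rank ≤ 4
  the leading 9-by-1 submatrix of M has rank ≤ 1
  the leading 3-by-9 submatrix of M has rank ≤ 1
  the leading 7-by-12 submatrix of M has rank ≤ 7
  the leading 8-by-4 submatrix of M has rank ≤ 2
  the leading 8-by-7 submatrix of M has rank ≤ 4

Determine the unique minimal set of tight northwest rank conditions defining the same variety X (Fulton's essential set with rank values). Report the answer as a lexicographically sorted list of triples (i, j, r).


Recovering R(i,j) via the rank-extension bound from the 43 conditions:

  0, 0, 0, 0, 0, 0, 0, 0, 0, 1, 1, 1
  0, 0, 0, 0, 1, 1, 1, 1, 1, 2, 2, 2
  0, 0, 0, 0, 1, 1, 1, 1, 1, 2, 3, 3
  0, 0, 1, 1, 2, 2, 2, 2, 2, 3, 4, 4
  0, 0, 1, 1, 2, 3, 3, 3, 3, 4, 5, 5
  0, 0, 1, 2, 3, 4, 4, 4, 4, 5, 6, 6
  0, 0, 1, 2, 3, 4, 4, 5, 5, 6, 7, 7
  0, 0, 1, 2, 3, 4, 4, 5, 6, 7, 8, 8
  0, 1, 2, 3, 4, 5, 5, 6, 7, 8, 9, 9
  0, 1, 2, 3, 4, 5, 5, 6, 7, 8, 9, 10
  1, 2, 3, 4, 5, 6, 6, 7, 8, 9, 10, 11
  1, 2, 3, 4, 5, 6, 7, 8, 9, 10, 11, 12

hence w(1..12) = (10, 5, 11, 3, 6, 4, 8, 9, 2, 12, 1, 7).

ℓ(w)=37; the 8 essential cells (i,j,r):

[(1, 9, 0), (3, 4, 0), (3, 9, 1), (5, 4, 1), (8, 2, 0), (8, 7, 4), (10, 1, 0), (10, 7, 5)]


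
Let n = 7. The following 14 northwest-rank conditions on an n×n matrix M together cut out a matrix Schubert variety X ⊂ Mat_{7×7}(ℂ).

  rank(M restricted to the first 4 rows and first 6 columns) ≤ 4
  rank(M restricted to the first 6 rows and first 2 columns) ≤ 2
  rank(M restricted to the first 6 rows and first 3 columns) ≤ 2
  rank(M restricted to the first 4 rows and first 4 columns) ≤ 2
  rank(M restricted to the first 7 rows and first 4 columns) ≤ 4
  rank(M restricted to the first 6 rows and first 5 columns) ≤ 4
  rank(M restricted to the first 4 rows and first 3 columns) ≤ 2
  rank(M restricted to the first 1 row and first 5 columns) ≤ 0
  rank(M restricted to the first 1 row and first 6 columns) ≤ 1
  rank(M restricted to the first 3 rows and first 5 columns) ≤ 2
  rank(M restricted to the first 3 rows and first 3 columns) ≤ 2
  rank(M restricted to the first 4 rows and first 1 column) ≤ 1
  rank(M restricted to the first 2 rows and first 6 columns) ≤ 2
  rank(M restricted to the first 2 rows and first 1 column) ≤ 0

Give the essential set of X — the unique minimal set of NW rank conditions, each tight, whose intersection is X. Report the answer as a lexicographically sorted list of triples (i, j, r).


The tightest implied rank at each (i,j), from the 14 conditions:

  R[1]: 0 0 0 0 0 1 1
  R[2]: 0 1 1 1 1 2 2
  R[3]: 1 2 2 2 2 3 3
  R[4]: 1 2 2 2 3 4 4
  R[5]: 1 2 2 3 4 5 5
  R[6]: 1 2 2 3 4 5 6
  R[7]: 1 2 3 4 5 6 7

second differences of R give the permutation w = (6, 2, 1, 5, 4, 7, 3).

ℓ(w)=10; the 4 essential cells (i,j,r):

[(1, 5, 0), (2, 1, 0), (4, 4, 2), (6, 3, 2)]


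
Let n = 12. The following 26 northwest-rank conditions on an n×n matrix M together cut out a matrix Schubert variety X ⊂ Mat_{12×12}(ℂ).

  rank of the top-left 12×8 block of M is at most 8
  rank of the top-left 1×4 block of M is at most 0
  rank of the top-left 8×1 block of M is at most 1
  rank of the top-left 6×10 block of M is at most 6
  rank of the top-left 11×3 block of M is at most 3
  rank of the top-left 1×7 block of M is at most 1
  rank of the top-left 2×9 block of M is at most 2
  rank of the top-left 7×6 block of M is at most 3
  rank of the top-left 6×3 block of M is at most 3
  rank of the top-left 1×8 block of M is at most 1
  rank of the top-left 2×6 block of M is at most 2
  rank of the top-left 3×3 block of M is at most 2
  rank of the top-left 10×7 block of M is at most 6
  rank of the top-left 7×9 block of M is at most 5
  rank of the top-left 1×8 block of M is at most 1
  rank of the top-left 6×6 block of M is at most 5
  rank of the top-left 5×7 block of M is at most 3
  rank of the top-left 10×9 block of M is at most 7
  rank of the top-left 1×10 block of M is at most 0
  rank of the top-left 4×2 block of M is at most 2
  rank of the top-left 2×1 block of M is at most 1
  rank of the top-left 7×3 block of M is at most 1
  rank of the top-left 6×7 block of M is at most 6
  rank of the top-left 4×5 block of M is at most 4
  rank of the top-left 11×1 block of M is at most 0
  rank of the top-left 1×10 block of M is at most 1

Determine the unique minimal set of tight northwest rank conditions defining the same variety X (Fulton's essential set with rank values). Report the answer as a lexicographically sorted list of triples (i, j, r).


Reconstructing r_w from the 26 given conditions:

  R[1]: 0 0 0 0 0 0 0 0 0 0 1 1
  R[2]: 0 1 1 1 1 1 1 1 1 1 2 2
  R[3]: 0 1 1 2 2 2 2 2 2 2 3 3
  R[4]: 0 1 1 2 3 3 3 3 3 3 4 4
  R[5]: 0 1 1 2 3 3 3 4 4 4 5 5
  R[6]: 0 1 1 2 3 3 4 5 5 5 6 6
  R[7]: 0 1 1 2 3 3 4 5 5 6 7 7
  R[8]: 0 1 2 3 4 4 5 6 6 7 8 8
  R[9]: 0 1 2 3 4 5 6 7 7 8 9 9
  R[10]: 0 1 2 3 4 5 6 7 7 8 9 10
  R[11]: 0 1 2 3 4 5 6 7 8 9 10 11
  R[12]: 1 2 3 4 5 6 7 8 9 10 11 12

reading off 1-entries of Δ²R: w = (11, 2, 4, 5, 8, 7, 10, 3, 6, 12, 9, 1).

7 SE-corners of the 31-cell Rothe diagram give Ess(w):

[(1, 10, 0), (5, 7, 3), (7, 3, 1), (7, 6, 3), (7, 9, 5), (10, 9, 7), (11, 1, 0)]


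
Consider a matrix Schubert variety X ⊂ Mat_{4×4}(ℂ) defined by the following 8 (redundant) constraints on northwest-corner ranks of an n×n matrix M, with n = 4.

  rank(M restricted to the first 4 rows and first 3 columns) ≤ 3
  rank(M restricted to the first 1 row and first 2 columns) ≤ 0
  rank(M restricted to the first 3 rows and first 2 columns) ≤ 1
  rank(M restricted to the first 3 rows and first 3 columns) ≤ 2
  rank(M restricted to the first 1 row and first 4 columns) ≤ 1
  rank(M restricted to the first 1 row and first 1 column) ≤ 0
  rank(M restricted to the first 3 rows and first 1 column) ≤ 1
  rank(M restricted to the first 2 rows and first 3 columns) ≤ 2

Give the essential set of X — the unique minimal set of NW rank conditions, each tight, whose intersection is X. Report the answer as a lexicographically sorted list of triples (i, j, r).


Recovering R(i,j) via the rank-extension bound from the 8 conditions:

  R[1]: 0  0  1  1
  R[2]: 1  1  2  2
  R[3]: 1  1  2  3
  R[4]: 1  2  3  4

the unique w with this rank table is (3, 1, 4, 2).

Fulton essential set (2 of the 3 Rothe cells):

[(1, 2, 0), (3, 2, 1)]


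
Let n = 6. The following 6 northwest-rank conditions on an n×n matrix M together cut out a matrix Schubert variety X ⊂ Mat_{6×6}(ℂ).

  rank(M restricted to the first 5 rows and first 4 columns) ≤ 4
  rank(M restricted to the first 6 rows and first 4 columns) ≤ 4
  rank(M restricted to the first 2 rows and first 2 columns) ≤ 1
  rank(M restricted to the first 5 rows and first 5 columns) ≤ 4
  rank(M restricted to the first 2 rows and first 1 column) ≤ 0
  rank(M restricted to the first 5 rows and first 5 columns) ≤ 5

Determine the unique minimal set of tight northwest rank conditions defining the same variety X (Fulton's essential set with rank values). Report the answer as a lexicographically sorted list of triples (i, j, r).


Recovering R(i,j) via the rank-extension bound from the 6 conditions:

  row 1: 0 | 1 | 1 | 1 | 1 | 1
  row 2: 0 | 1 | 2 | 2 | 2 | 2
  row 3: 1 | 2 | 3 | 3 | 3 | 3
  row 4: 1 | 2 | 3 | 4 | 4 | 4
  row 5: 1 | 2 | 3 | 4 | 4 | 5
  row 6: 1 | 2 | 3 | 4 | 5 | 6

second differences of R give the permutation w = (2, 3, 1, 4, 6, 5).

Rothe diagram D(w) (3 cells), 2 SE-corners (essential conditions):

[(2, 1, 0), (5, 5, 4)]


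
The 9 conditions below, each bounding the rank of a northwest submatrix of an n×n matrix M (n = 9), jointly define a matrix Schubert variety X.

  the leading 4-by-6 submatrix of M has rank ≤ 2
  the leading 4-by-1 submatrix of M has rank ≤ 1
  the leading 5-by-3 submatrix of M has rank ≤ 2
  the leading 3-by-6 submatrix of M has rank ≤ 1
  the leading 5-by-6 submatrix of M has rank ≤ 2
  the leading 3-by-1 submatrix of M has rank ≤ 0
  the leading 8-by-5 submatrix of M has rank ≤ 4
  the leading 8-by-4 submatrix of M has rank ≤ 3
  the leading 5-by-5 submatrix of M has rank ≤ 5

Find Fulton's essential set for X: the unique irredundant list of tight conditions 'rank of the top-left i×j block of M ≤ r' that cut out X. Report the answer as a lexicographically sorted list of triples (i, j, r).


The tightest implied rank at each (i,j), from the 9 conditions:

  R[1]: 0 1 1 1 1 1 1 1 1
  R[2]: 0 1 1 1 1 1 2 2 2
  R[3]: 0 1 1 1 1 1 2 3 3
  R[4]: 1 2 2 2 2 2 3 4 4
  R[5]: 1 2 2 2 2 2 3 4 5
  R[6]: 1 2 3 3 3 3 4 5 6
  R[7]: 1 2 3 3 4 4 5 6 7
  R[8]: 1 2 3 3 4 5 6 7 8
  R[9]: 1 2 3 4 5 6 7 8 9

hence w(1..9) = (2, 7, 8, 1, 9, 3, 5, 6, 4).

D(w) has 17 cells with 4 SE-corners; essential set:

[(3, 1, 0), (3, 6, 1), (5, 6, 2), (8, 4, 3)]


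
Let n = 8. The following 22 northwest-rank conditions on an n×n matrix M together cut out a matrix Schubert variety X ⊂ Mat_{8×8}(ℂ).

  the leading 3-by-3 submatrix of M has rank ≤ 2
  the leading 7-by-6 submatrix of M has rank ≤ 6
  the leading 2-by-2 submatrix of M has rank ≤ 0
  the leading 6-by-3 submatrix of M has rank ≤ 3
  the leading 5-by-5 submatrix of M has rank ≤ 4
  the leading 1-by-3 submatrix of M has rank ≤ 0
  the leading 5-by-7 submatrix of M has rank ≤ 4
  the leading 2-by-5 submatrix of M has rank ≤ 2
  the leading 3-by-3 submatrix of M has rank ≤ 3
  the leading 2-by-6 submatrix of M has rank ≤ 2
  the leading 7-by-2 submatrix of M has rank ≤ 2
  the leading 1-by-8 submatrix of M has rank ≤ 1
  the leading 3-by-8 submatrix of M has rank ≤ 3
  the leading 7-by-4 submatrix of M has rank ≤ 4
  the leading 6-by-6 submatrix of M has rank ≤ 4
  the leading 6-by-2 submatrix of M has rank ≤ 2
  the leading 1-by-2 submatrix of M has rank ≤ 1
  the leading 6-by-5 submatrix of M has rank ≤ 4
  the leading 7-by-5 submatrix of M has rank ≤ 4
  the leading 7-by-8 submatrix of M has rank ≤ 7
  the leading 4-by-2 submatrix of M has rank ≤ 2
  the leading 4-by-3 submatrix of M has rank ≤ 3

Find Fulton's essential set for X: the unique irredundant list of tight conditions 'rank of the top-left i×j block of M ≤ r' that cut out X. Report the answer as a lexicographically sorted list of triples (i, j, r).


Propagating the 22 rank bounds to every northwest block:

  R[1]: 0 | 0 | 0 | 1 | 1 | 1 | 1 | 1
  R[2]: 0 | 0 | 1 | 2 | 2 | 2 | 2 | 2
  R[3]: 1 | 1 | 2 | 3 | 3 | 3 | 3 | 3
  R[4]: 1 | 2 | 3 | 4 | 4 | 4 | 4 | 4
  R[5]: 1 | 2 | 3 | 4 | 4 | 4 | 4 | 5
  R[6]: 1 | 2 | 3 | 4 | 4 | 4 | 5 | 6
  R[7]: 1 | 2 | 3 | 4 | 4 | 5 | 6 | 7
  R[8]: 1 | 2 | 3 | 4 | 5 | 6 | 7 | 8

so w = (4, 3, 1, 2, 8, 7, 6, 5).

|D(w)|=11, |Ess(w)|=5:

[(1, 3, 0), (2, 2, 0), (5, 7, 4), (6, 6, 4), (7, 5, 4)]


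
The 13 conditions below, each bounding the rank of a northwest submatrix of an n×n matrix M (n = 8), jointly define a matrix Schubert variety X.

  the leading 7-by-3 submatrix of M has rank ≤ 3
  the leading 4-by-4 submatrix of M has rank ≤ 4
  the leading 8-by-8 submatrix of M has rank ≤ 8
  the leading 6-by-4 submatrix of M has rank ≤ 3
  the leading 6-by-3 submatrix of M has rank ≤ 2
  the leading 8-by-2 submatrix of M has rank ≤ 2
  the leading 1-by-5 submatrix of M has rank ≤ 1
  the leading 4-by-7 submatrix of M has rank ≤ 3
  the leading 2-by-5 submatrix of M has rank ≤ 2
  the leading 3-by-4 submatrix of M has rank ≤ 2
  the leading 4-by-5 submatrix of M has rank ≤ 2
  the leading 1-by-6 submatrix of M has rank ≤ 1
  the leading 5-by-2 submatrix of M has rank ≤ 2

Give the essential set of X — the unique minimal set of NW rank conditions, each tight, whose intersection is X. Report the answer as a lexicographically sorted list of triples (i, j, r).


Computing R[i][j] = min implied NW-rank bound (n=8, 13 conditions):

  R[1]: 1 | 1 | 1 | 1 | 1 | 1 | 1 | 1
  R[2]: 1 | 2 | 2 | 2 | 2 | 2 | 2 | 2
  R[3]: 1 | 2 | 2 | 2 | 2 | 3 | 3 | 3
  R[4]: 1 | 2 | 2 | 2 | 2 | 3 | 3 | 4
  R[5]: 1 | 2 | 2 | 3 | 3 | 4 | 4 | 5
  R[6]: 1 | 2 | 2 | 3 | 4 | 5 | 5 | 6
  R[7]: 1 | 2 | 3 | 4 | 5 | 6 | 6 | 7
  R[8]: 1 | 2 | 3 | 4 | 5 | 6 | 7 | 8

hence w(1..8) = (1, 2, 6, 8, 4, 5, 3, 7).

Rothe diagram D(w) (9 cells), 3 SE-corners (essential conditions):

[(4, 5, 2), (4, 7, 3), (6, 3, 2)]


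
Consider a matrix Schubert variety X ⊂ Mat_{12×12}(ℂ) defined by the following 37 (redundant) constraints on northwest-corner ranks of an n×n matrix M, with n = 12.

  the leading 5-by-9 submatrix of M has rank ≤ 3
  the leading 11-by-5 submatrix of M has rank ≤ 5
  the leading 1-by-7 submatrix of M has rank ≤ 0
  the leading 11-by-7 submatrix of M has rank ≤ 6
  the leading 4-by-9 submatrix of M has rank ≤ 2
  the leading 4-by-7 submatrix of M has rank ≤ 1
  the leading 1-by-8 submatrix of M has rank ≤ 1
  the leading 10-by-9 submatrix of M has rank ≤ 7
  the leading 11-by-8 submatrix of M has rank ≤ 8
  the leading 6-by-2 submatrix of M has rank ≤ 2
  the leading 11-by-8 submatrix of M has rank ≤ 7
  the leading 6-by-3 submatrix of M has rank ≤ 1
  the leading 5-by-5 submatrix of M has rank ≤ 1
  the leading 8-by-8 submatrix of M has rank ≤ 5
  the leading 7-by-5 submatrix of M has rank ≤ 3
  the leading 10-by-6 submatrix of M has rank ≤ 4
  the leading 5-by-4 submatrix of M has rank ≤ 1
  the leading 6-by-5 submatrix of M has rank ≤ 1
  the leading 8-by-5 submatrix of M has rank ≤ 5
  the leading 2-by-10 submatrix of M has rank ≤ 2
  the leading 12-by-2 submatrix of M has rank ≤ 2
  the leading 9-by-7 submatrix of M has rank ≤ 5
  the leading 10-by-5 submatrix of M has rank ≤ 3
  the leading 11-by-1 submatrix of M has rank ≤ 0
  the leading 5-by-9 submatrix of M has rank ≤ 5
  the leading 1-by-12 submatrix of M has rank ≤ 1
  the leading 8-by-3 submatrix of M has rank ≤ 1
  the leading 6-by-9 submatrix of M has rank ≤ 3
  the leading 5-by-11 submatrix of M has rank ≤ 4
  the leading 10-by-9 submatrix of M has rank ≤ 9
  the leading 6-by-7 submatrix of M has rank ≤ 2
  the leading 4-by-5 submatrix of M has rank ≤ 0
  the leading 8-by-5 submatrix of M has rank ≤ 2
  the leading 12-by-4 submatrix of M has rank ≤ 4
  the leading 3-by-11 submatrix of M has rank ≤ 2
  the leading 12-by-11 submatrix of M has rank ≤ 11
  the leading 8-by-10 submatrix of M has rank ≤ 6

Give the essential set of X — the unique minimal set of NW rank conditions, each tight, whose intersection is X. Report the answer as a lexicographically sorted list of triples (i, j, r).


Propagating the 37 rank bounds to every northwest block:

  R[1]: 0  0  0  0  0  0  0  1  1  1  1  1
  R[2]: 0  0  0  0  0  1  1  2  2  2  2  2
  R[3]: 0  0  0  0  0  1  1  2  2  2  2  3
  R[4]: 0  0  0  0  0  1  1  2  2  3  3  4
  R[5]: 0  1  1  1  1  2  2  3  3  4  4  5
  R[6]: 0  1  1  1  1  2  2  3  3  4  5  6
  R[7]: 0  1  1  2  2  3  3  4  4  5  6  7
  R[8]: 0  1  1  2  2  3  4  5  5  6  7  8
  R[9]: 0  1  2  3  3  4  5  6  6  7  8  9
  R[10]: 0  1  2  3  3  4  5  6  7  8  9  10
  R[11]: 0  1  2  3  4  5  6  7  8  9  10  11
  R[12]: 1  2  3  4  5  6  7  8  9  10  11  12

second differences of R give the permutation w = (8, 6, 12, 10, 2, 11, 4, 7, 3, 9, 5, 1).

|D(w)|=44, |Ess(w)|=12:

[(1, 7, 0), (3, 11, 2), (4, 5, 0), (4, 7, 1), (4, 9, 2), (6, 5, 1), (6, 7, 2), (6, 9, 3), (8, 3, 1), (8, 5, 2), (10, 5, 3), (11, 1, 0)]


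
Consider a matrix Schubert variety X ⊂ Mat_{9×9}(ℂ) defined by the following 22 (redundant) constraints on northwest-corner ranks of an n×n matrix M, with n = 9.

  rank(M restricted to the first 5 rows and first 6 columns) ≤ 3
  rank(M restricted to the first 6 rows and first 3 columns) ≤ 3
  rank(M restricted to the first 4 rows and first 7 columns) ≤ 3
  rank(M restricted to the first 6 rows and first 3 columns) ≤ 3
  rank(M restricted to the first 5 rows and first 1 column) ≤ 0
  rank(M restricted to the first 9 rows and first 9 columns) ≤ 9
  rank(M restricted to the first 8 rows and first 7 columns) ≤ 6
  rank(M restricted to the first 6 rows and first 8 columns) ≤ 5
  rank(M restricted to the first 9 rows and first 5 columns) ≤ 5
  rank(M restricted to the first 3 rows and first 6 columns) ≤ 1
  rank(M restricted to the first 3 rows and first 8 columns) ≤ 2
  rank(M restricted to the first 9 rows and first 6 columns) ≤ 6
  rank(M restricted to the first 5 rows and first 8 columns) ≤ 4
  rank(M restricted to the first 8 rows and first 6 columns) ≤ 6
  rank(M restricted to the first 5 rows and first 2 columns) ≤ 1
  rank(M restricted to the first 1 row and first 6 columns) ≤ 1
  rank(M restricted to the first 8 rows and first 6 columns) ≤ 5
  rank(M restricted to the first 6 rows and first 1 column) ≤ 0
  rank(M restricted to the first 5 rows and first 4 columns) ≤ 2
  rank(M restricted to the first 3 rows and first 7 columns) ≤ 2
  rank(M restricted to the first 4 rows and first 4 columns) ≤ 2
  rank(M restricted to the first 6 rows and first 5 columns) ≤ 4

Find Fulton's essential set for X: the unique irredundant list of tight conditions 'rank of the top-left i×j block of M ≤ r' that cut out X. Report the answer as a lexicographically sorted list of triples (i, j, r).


Reconstructing r_w from the 22 given conditions:

  0  1  1  1  1  1  1  1  1
  0  1  1  1  1  1  2  2  2
  0  1  1  1  1  1  2  2  3
  0  1  2  2  2  2  3  3  4
  0  1  2  2  3  3  4  4  5
  0  1  2  3  4  4  5  5  6
  1  2  3  4  5  5  6  6  7
  1  2  3  4  5  5  6  7  8
  1  2  3  4  5  6  7  8  9

hence w(1..9) = (2, 7, 9, 3, 5, 4, 1, 8, 6).

ℓ(w)=17; the 5 essential cells (i,j,r):

[(3, 6, 1), (3, 8, 2), (5, 4, 2), (6, 1, 0), (8, 6, 5)]


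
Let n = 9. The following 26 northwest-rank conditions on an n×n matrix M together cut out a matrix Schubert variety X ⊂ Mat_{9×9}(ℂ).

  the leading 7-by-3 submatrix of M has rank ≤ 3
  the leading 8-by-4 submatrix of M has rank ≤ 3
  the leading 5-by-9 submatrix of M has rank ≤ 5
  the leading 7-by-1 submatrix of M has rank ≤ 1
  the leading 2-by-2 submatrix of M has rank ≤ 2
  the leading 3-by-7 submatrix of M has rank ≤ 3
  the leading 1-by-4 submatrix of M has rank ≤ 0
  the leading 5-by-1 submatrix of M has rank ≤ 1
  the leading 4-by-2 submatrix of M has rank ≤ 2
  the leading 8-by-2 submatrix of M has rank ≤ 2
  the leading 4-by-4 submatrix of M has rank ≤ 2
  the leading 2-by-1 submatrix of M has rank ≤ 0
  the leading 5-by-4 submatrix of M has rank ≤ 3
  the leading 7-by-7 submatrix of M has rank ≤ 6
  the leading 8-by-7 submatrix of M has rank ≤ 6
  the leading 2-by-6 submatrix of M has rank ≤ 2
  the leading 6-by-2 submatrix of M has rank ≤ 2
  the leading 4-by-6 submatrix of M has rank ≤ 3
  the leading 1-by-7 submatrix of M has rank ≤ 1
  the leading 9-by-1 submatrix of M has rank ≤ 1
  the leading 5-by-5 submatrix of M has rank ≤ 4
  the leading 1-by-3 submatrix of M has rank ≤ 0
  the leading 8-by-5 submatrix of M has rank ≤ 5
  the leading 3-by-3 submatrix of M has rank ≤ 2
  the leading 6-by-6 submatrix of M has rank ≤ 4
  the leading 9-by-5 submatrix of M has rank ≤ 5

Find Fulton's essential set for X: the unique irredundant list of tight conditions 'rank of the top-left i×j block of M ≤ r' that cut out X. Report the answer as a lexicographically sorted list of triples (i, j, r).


Recovering R(i,j) via the rank-extension bound from the 26 conditions:

  i=1: 0  0  0  0  1  1  1  1  1
  i=2: 0  1  1  1  2  2  2  2  2
  i=3: 1  2  2  2  3  3  3  3  3
  i=4: 1  2  2  2  3  3  4  4  4
  i=5: 1  2  3  3  4  4  5  5  5
  i=6: 1  2  3  3  4  4  5  6  6
  i=7: 1  2  3  3  4  5  6  7  7
  i=8: 1  2  3  3  4  5  6  7  8
  i=9: 1  2  3  4  5  6  7  8  9

the unique w with this rank table is (5, 2, 1, 7, 3, 8, 6, 9, 4).

Fulton essential set (6 of the 12 Rothe cells):

[(1, 4, 0), (2, 1, 0), (4, 4, 2), (4, 6, 3), (6, 6, 4), (8, 4, 3)]


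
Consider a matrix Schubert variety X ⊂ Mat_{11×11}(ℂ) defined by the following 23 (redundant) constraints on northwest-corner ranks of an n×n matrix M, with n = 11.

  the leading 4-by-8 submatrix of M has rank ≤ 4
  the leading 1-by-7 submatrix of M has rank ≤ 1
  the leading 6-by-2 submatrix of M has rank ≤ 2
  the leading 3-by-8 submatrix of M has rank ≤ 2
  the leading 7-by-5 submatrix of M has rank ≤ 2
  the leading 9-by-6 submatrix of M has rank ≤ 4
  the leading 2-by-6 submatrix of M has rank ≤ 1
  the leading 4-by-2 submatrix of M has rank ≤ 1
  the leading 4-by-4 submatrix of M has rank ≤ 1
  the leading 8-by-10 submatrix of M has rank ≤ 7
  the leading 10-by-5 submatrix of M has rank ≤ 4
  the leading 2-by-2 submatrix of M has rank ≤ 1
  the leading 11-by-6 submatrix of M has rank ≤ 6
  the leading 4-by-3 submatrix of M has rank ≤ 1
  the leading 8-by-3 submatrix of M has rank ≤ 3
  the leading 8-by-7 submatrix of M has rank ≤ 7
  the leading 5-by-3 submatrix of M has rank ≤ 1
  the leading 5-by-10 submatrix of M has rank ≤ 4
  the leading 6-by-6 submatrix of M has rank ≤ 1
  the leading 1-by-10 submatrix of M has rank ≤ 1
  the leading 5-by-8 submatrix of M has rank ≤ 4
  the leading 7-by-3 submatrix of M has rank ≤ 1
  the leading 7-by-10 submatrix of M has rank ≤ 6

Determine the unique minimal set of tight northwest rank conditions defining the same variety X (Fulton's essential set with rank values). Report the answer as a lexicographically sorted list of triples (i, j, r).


The tightest implied rank at each (i,j), from the 23 conditions:

  1  1  1  1  1  1  1  1  1  1  1
  1  1  1  1  1  1  2  2  2  2  2
  1  1  1  1  1  1  2  2  3  3  3
  1  1  1  1  1  1  2  3  4  4  4
  1  1  1  1  1  1  2  3  4  4  5
  1  1  1  1  1  1  2  3  4  5  6
  1  1  1  2  2  2  3  4  5  6  7
  1  2  2  3  3  3  4  5  6  7  8
  1  2  3  4  4  4  5  6  7  8  9
  1  2  3  4  4  5  6  7  8  9  10
  1  2  3  4  5  6  7  8  9  10  11

reading off 1-entries of Δ²R: w = (1, 7, 9, 8, 11, 10, 4, 2, 3, 6, 5).

D(w) has 30 cells with 5 SE-corners; essential set:

[(3, 8, 2), (5, 10, 4), (6, 6, 1), (7, 3, 1), (10, 5, 4)]


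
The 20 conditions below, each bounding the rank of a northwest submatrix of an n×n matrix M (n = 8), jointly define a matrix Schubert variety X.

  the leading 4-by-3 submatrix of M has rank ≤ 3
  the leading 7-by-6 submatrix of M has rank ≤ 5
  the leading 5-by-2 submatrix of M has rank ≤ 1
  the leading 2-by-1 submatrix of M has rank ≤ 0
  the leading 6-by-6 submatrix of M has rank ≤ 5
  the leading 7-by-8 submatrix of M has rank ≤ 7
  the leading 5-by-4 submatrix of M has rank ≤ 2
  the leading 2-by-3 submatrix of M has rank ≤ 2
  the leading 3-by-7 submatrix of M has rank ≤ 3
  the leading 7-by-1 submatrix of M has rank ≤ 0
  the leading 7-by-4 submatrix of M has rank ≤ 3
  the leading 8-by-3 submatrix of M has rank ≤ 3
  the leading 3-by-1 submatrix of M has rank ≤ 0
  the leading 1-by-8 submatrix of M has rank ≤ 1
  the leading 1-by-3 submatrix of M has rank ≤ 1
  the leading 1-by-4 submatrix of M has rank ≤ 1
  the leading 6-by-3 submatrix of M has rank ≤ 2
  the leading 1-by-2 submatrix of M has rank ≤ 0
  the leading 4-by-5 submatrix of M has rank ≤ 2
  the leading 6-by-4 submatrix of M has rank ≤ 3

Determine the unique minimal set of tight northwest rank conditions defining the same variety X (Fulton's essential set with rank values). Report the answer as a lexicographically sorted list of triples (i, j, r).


Rank table r_w(8×8) implied by the 20 constraints:

  row 1: 0 0 1 1 1 1 1 1
  row 2: 0 1 2 2 2 2 2 2
  row 3: 0 1 2 2 2 3 3 3
  row 4: 0 1 2 2 2 3 4 4
  row 5: 0 1 2 2 3 4 5 5
  row 6: 0 1 2 3 4 5 6 6
  row 7: 0 1 2 3 4 5 6 7
  row 8: 1 2 3 4 5 6 7 8

second differences of R give the permutation w = (3, 2, 6, 7, 5, 4, 8, 1).

D(w) has 13 cells with 4 SE-corners; essential set:

[(1, 2, 0), (4, 5, 2), (5, 4, 2), (7, 1, 0)]


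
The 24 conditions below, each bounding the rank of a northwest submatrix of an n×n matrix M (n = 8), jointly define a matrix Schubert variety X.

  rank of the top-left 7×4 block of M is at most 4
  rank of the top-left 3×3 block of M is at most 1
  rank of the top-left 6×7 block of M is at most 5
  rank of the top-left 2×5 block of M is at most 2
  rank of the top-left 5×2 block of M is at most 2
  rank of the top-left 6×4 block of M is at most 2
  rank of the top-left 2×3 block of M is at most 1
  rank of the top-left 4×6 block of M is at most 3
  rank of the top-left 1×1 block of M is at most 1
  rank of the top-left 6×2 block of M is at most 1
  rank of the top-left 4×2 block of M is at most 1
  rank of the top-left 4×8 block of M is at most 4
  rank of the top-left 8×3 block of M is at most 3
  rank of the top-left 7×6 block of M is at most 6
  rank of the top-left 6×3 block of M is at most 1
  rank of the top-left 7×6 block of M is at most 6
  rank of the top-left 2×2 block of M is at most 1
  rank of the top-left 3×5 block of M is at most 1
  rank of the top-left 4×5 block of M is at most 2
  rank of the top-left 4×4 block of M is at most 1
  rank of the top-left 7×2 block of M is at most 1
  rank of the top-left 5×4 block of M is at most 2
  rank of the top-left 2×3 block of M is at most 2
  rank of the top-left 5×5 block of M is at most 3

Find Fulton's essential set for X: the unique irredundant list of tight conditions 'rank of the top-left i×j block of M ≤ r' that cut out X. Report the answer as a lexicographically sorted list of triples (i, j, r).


Computing R[i][j] = min implied NW-rank bound (n=8, 24 conditions):

  R[1]: 1 | 1 | 1 | 1 | 1 | 1 | 1 | 1
  R[2]: 1 | 1 | 1 | 1 | 1 | 2 | 2 | 2
  R[3]: 1 | 1 | 1 | 1 | 1 | 2 | 3 | 3
  R[4]: 1 | 1 | 1 | 1 | 2 | 3 | 4 | 4
  R[5]: 1 | 1 | 1 | 2 | 3 | 4 | 5 | 5
  R[6]: 1 | 1 | 1 | 2 | 3 | 4 | 5 | 6
  R[7]: 1 | 1 | 2 | 3 | 4 | 5 | 6 | 7
  R[8]: 1 | 2 | 3 | 4 | 5 | 6 | 7 | 8

reading off 1-entries of Δ²R: w = (1, 6, 7, 5, 4, 8, 3, 2).

4 SE-corners of the 16-cell Rothe diagram give Ess(w):

[(3, 5, 1), (4, 4, 1), (6, 3, 1), (7, 2, 1)]


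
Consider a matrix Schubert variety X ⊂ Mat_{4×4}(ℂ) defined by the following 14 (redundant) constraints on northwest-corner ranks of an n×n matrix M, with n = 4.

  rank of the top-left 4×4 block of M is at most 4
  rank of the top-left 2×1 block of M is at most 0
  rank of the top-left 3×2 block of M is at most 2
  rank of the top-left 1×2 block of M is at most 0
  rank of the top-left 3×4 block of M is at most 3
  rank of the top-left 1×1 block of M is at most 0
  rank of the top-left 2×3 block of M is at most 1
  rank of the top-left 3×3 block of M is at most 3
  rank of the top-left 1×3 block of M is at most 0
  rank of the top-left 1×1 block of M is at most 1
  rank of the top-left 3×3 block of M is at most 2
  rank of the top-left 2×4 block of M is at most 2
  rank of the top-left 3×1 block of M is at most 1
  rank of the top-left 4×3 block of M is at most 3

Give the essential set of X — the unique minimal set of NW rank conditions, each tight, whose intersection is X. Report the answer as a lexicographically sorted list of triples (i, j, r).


The tightest implied rank at each (i,j), from the 14 conditions:

  0 | 0 | 0 | 1
  0 | 1 | 1 | 2
  1 | 2 | 2 | 3
  1 | 2 | 3 | 4

the unique w with this rank table is (4, 2, 1, 3).

D(w) has 4 cells with 2 SE-corners; essential set:

[(1, 3, 0), (2, 1, 0)]


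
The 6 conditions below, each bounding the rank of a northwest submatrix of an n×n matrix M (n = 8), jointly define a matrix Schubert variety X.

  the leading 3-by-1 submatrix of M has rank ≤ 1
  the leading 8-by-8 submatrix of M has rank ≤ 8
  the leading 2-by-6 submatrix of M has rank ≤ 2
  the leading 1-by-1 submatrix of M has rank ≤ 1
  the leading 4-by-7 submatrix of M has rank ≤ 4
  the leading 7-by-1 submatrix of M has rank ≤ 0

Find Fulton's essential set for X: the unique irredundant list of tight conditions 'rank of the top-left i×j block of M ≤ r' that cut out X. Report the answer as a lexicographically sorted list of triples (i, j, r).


Reconstructing r_w from the 6 given conditions:

  R[1]: 0, 1, 1, 1, 1, 1, 1, 1
  R[2]: 0, 1, 2, 2, 2, 2, 2, 2
  R[3]: 0, 1, 2, 3, 3, 3, 3, 3
  R[4]: 0, 1, 2, 3, 4, 4, 4, 4
  R[5]: 0, 1, 2, 3, 4, 5, 5, 5
  R[6]: 0, 1, 2, 3, 4, 5, 6, 6
  R[7]: 0, 1, 2, 3, 4, 5, 6, 7
  R[8]: 1, 2, 3, 4, 5, 6, 7, 8

the unique w with this rank table is (2, 3, 4, 5, 6, 7, 8, 1).

|D(w)|=7, |Ess(w)|=1:

[(7, 1, 0)]


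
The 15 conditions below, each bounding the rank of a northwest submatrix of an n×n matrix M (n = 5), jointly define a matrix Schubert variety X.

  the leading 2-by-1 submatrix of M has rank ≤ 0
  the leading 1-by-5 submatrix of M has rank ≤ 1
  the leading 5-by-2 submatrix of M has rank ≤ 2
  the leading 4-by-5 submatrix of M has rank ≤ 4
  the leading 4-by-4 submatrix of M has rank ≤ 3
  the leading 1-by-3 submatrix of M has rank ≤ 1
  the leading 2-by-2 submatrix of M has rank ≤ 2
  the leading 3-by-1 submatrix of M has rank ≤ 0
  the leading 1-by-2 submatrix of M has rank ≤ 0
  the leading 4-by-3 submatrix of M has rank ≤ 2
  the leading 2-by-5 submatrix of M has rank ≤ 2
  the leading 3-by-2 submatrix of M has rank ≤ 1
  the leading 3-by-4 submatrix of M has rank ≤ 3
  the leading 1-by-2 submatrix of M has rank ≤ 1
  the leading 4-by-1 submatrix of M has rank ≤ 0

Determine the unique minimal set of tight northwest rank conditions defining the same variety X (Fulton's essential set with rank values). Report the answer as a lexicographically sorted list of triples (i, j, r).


Recovering R(i,j) via the rank-extension bound from the 15 conditions:

  R[1]: 0  0  1  1  1
  R[2]: 0  1  2  2  2
  R[3]: 0  1  2  3  3
  R[4]: 0  1  2  3  4
  R[5]: 1  2  3  4  5

reading off 1-entries of Δ²R: w = (3, 2, 4, 5, 1).

Fulton essential set (2 of the 5 Rothe cells):

[(1, 2, 0), (4, 1, 0)]


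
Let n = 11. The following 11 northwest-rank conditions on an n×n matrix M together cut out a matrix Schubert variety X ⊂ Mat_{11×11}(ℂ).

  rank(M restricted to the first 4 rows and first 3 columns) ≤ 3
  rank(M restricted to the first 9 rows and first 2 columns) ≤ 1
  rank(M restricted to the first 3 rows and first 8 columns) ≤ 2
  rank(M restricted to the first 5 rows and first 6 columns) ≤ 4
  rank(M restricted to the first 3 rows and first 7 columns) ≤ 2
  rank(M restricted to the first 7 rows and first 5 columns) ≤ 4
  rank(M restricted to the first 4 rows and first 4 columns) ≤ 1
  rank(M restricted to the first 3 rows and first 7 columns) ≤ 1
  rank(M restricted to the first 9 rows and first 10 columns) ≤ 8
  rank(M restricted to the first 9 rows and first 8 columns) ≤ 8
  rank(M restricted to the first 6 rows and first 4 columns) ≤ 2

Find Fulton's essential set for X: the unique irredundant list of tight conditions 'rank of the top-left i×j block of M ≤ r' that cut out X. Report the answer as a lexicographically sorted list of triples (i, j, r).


Reconstructing r_w from the 11 given conditions:

  1  1  1  1  1  1  1  1  1  1  1
  1  1  1  1  1  1  1  2  2  2  2
  1  1  1  1  1  1  1  2  3  3  3
  1  1  1  1  2  2  2  3  4  4  4
  1  1  2  2  3  3  3  4  5  5  5
  1  1  2  2  3  4  4  5  6  6  6
  1  1  2  3  4  5  5  6  7  7  7
  1  1  2  3  4  5  6  7  8  8  8
  1  1  2  3  4  5  6  7  8  8  9
  1  2  3  4  5  6  7  8  9  9  10
  1  2  3  4  5  6  7  8  9  10  11

second differences of R give the permutation w = (1, 8, 9, 5, 3, 6, 4, 7, 11, 2, 10).

Fulton essential set (5 of the 22 Rothe cells):

[(3, 7, 1), (4, 4, 1), (6, 4, 2), (9, 2, 1), (9, 10, 8)]


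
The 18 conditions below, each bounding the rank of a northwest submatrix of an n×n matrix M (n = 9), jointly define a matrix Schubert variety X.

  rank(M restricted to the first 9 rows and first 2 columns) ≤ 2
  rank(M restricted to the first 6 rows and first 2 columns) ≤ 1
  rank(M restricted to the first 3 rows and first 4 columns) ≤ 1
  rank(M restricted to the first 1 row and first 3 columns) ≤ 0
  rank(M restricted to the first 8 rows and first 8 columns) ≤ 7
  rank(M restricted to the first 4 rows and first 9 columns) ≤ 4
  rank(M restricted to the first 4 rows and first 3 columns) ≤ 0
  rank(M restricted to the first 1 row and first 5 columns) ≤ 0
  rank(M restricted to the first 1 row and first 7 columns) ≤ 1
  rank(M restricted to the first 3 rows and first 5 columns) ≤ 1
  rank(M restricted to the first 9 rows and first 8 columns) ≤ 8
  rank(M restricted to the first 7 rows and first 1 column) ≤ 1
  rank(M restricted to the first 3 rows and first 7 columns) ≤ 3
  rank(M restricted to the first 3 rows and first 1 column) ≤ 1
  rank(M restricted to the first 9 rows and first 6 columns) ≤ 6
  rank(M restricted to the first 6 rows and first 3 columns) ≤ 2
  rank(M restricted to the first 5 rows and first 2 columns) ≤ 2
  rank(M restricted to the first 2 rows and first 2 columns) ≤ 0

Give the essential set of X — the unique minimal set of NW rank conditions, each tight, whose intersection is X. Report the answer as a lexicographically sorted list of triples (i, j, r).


Reconstructing r_w from the 18 given conditions:

  i=1: 0, 0, 0, 0, 0, 1, 1, 1, 1
  i=2: 0, 0, 0, 1, 1, 2, 2, 2, 2
  i=3: 0, 0, 0, 1, 1, 2, 3, 3, 3
  i=4: 0, 0, 0, 1, 2, 3, 4, 4, 4
  i=5: 1, 1, 1, 2, 3, 4, 5, 5, 5
  i=6: 1, 1, 2, 3, 4, 5, 6, 6, 6
  i=7: 1, 2, 3, 4, 5, 6, 7, 7, 7
  i=8: 1, 2, 3, 4, 5, 6, 7, 7, 8
  i=9: 1, 2, 3, 4, 5, 6, 7, 8, 9

giving w = (6, 4, 7, 5, 1, 3, 2, 9, 8) via Δ²R.

Fulton essential set (5 of the 17 Rothe cells):

[(1, 5, 0), (3, 5, 1), (4, 3, 0), (6, 2, 1), (8, 8, 7)]


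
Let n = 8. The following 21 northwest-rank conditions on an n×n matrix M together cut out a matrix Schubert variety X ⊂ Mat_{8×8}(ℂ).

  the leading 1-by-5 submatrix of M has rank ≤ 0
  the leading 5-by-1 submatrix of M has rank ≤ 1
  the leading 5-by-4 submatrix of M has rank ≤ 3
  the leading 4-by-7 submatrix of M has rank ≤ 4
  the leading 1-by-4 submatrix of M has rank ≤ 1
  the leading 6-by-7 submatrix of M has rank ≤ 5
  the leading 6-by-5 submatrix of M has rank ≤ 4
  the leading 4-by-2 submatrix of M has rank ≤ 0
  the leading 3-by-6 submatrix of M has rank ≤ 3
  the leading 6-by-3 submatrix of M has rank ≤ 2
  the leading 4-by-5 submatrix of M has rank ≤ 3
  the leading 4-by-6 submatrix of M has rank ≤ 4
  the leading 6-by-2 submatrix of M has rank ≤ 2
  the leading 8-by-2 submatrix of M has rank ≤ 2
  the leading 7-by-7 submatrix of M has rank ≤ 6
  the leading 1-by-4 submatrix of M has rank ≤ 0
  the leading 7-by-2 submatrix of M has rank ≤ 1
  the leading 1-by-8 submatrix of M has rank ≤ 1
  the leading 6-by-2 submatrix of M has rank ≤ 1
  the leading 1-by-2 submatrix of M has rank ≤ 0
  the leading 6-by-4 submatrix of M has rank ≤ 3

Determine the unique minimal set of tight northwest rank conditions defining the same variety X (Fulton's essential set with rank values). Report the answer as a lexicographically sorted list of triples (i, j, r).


Reconstructing r_w from the 21 given conditions:

  row 1: 0, 0, 0, 0, 0, 1, 1, 1
  row 2: 0, 0, 1, 1, 1, 2, 2, 2
  row 3: 0, 0, 1, 2, 2, 3, 3, 3
  row 4: 0, 0, 1, 2, 3, 4, 4, 4
  row 5: 1, 1, 2, 3, 4, 5, 5, 5
  row 6: 1, 1, 2, 3, 4, 5, 5, 6
  row 7: 1, 1, 2, 3, 4, 5, 6, 7
  row 8: 1, 2, 3, 4, 5, 6, 7, 8

second differences of R give the permutation w = (6, 3, 4, 5, 1, 8, 7, 2).

Fulton essential set (4 of the 14 Rothe cells):

[(1, 5, 0), (4, 2, 0), (6, 7, 5), (7, 2, 1)]


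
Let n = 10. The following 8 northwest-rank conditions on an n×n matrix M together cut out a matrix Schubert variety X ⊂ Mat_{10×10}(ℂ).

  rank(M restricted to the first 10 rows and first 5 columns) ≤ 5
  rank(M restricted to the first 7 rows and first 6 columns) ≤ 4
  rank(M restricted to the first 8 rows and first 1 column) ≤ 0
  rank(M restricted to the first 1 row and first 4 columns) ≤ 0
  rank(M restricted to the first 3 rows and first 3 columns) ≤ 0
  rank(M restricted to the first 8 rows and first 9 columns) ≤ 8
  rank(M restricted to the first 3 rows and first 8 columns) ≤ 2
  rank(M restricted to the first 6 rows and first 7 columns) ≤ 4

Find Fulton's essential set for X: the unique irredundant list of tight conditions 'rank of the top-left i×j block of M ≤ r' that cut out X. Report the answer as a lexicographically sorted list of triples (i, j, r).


Reconstructing r_w from the 8 given conditions:

  i=1: 0  0  0  0  1  1  1  1  1  1
  i=2: 0  0  0  1  2  2  2  2  2  2
  i=3: 0  0  0  1  2  2  2  2  3  3
  i=4: 0  1  1  2  3  3  3  3  4  4
  i=5: 0  1  2  3  4  4  4  4  5  5
  i=6: 0  1  2  3  4  4  4  5  6  6
  i=7: 0  1  2  3  4  4  5  6  7  7
  i=8: 0  1  2  3  4  5  6  7  8  8
  i=9: 1  2  3  4  5  6  7  8  9  9
  i=10: 1  2  3  4  5  6  7  8  9  10

the unique w with this rank table is (5, 4, 9, 2, 3, 8, 7, 6, 1, 10).

Rothe diagram D(w) (21 cells), 6 SE-corners (essential conditions):

[(1, 4, 0), (3, 3, 0), (3, 8, 2), (6, 7, 4), (7, 6, 4), (8, 1, 0)]
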